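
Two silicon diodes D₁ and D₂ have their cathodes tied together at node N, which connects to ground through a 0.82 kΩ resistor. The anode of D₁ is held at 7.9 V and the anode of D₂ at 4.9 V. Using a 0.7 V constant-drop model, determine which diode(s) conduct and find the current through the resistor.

Assume both conduct. Then node N would need to be at both 7.9−0.7 = 7.2 V and 4.9−0.7 = 4.2 V, which is impossible.
Assume only D₁ conducts: V_N = 7.9 − 0.7 = 7.2 V, so I_R = 7.2/0.82 = 8.78 mA.
Check D₂: its anode-to-cathode voltage is 4.9 − 7.2 = -2.3 V < 0.7 V, so it is off. The assumption is consistent.

Only D₁ conducts; I_R ≈ 8.8 mA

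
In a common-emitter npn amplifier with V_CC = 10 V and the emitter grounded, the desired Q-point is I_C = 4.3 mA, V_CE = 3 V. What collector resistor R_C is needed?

Collector loop: V_CC = I_C·R_C + V_CE.
R_C = (V_CC − V_CE)/I_C = (10 − 3)/4.3 = 1.63 kΩ.

R_C ≈ 1.6 kΩ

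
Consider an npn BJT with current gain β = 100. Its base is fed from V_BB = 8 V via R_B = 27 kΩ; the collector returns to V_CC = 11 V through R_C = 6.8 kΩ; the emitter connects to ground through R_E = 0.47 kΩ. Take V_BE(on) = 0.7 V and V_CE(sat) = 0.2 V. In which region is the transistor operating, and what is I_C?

saturation; I_C ≈ 1.5 mA

Assume active: I_B = (8 − 0.7)/(27 + 101×0.47) = 0.098 mA, I_C = β·I_B = 9.8 mA.
Then V_CE = 11 − 9.8×6.8 − 9.9×0.47 = -60.3 V < 0.2 V — the active assumption fails.
Re-solve with V_CE = 0.2 V. KCL at the emitter: V_E/R_E = (V_BB−0.7−V_E)/R_B + (V_CC−0.2−V_E)/R_C, giving V_E = 0.804 V.
I_C = (V_CC − 0.2 − V_E)/R_C = (10.8 − 0.804)/6.8 = 1.47 mA.
Check: I_B = (7.3 − 0.804)/27 = 0.241 mA, and β·I_B = 24.1 mA > I_C, confirming saturation.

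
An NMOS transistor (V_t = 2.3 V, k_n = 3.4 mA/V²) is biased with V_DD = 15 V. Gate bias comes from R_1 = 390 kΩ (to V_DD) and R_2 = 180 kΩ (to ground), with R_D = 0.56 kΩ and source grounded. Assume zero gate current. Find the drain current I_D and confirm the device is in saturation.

V_G = V_DD·R_2/(R_1+R_2) = 15×180/570 = 4.74 V. With the source grounded, V_GS = V_G = 4.74 V.
Assume saturation: I_D = (k_n/2)(V_GS − V_t)² = (3.4/2)×(4.74 − 2.3)² = 1.7×2.44² = 10.1 mA.
V_DS = V_DD − I_D·R_D = 15 − 10.1×0.56 = 9.35 V.
Saturation requires V_DS ≥ V_GS − V_t = 2.44 V; 9.35 ≥ 2.44 ✓.

I_D ≈ 10 mA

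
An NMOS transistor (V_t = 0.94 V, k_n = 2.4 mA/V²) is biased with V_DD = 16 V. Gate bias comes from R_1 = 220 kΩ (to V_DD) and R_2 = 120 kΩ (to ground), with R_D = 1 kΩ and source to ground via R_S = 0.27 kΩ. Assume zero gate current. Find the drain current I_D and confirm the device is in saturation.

I_D ≈ 7.9 mA

V_G = V_DD·R_2/(R_1+R_2) = 16×120/340 = 5.65 V.
Assume saturation: I_D = (k_n/2)(V_GS − V_t)² with V_GS = V_G − I_D·R_S = 5.65 − 0.27·I_D.
Substituting gives 0.0875·I_D² − 4.05·I_D + 26.6 = 0, with roots I_D = 7.92 or 38.4 mA.
The root I_D = 38.4 mA gives V_GS = -4.72 V ≤ V_t, so take I_D = 7.92 mA.
Then V_GS = 3.51 V and V_DS = V_DD − I_D(R_D+R_S) = 16 − 7.92×1.27 = 5.94 V.
Saturation requires V_DS ≥ V_GS − V_t = 2.57 V; 5.94 ≥ 2.57 ✓.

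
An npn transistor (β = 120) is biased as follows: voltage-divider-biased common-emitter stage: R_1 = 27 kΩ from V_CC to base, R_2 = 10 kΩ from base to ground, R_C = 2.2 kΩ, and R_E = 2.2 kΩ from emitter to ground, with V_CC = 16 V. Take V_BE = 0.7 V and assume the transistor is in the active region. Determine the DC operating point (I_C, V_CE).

Thevenize the base divider: V_Th = V_CC·R_2/(R_1+R_2) = 16×10/37 = 4.32 V, R_Th = R_1‖R_2 = 7.3 kΩ.
Base-emitter loop: V_Th = I_B·R_Th + V_BE + (β+1)I_B·R_E, so I_B = (4.32 − 0.7) / (7.3 + 121×2.2) = 0.0133 mA.
I_C = β·I_B = 120×0.0133 = 1.59 mA, and I_E = (β+1)I_B = 1.6 mA.
V_CE = V_CC − I_C·R_C − I_E·R_E = 16 − 1.59×2.2 − 1.6×2.2 = 8.97 V.
V_CE = 8.97 V > 0.2 V confirms active-region operation.

I_C ≈ 1.6 mA, V_CE ≈ 9 V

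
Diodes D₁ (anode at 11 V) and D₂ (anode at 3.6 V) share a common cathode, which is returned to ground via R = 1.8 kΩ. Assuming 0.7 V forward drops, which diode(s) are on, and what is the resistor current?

Only D₁ conducts; I_R ≈ 5.7 mA

Assume both conduct. Then node N would need to be at both 11−0.7 = 10.3 V and 3.6−0.7 = 2.9 V, which is impossible.
Assume only D₁ conducts: V_N = 11 − 0.7 = 10.3 V, so I_R = 10.3/1.8 = 5.72 mA.
Check D₂: its anode-to-cathode voltage is 3.6 − 10.3 = -6.7 V < 0.7 V, so it is off. The assumption is consistent.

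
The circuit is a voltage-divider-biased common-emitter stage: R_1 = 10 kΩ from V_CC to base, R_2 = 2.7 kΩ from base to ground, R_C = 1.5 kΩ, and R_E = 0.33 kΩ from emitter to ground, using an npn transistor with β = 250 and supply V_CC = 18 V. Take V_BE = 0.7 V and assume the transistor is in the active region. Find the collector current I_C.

Thevenize the base divider: V_Th = V_CC·R_2/(R_1+R_2) = 18×2.7/12.7 = 3.83 V, R_Th = R_1‖R_2 = 2.13 kΩ.
Base-emitter loop: V_Th = I_B·R_Th + V_BE + (β+1)I_B·R_E, so I_B = (3.83 − 0.7) / (2.13 + 251×0.33) = 0.0368 mA.
I_C = β·I_B = 250×0.0368 = 9.2 mA, and I_E = (β+1)I_B = 9.24 mA.
V_CE = V_CC − I_C·R_C − I_E·R_E = 18 − 9.2×1.5 − 9.24×0.33 = 1.15 V.
V_CE = 1.15 V > 0.2 V confirms active-region operation.

I_C ≈ 9.2 mA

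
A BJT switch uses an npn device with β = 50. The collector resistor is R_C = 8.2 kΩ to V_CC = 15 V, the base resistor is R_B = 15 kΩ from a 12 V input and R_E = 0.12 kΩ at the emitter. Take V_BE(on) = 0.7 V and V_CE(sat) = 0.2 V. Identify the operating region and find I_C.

saturation; I_C ≈ 1.8 mA

Assume active: I_B = (12 − 0.7)/(15 + 51×0.12) = 0.535 mA, I_C = β·I_B = 26.8 mA.
Then V_CE = 15 − 26.8×8.2 − 27.3×0.12 = -208 V < 0.2 V — the active assumption fails.
Re-solve with V_CE = 0.2 V. KCL at the emitter: V_E/R_E = (V_BB−0.7−V_E)/R_B + (V_CC−0.2−V_E)/R_C, giving V_E = 0.3 V.
I_C = (V_CC − 0.2 − V_E)/R_C = (14.8 − 0.3)/8.2 = 1.77 mA.
Check: I_B = (11.3 − 0.3)/15 = 0.733 mA, and β·I_B = 36.7 mA > I_C, confirming saturation.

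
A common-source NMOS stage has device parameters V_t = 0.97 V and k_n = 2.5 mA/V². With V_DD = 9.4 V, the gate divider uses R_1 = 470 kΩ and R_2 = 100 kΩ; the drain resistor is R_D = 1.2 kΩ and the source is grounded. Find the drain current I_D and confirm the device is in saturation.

V_G = V_DD·R_2/(R_1+R_2) = 9.4×100/570 = 1.65 V. With the source grounded, V_GS = V_G = 1.65 V.
Assume saturation: I_D = (k_n/2)(V_GS − V_t)² = (2.5/2)×(1.65 − 0.97)² = 1.25×0.679² = 0.577 mA.
V_DS = V_DD − I_D·R_D = 9.4 − 0.577×1.2 = 8.71 V.
Saturation requires V_DS ≥ V_GS − V_t = 0.679 V; 8.71 ≥ 0.679 ✓.

I_D ≈ 0.58 mA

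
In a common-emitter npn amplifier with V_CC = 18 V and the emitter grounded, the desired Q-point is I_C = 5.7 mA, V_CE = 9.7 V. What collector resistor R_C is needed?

Collector loop: V_CC = I_C·R_C + V_CE.
R_C = (V_CC − V_CE)/I_C = (18 − 9.7)/5.7 = 1.46 kΩ.

R_C ≈ 1.5 kΩ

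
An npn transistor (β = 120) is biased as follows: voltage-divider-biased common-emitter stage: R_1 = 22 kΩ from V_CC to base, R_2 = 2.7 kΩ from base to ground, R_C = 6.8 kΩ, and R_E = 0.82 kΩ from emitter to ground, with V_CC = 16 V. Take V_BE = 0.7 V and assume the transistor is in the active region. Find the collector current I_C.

I_C ≈ 1.2 mA

Thevenize the base divider: V_Th = V_CC·R_2/(R_1+R_2) = 16×2.7/24.7 = 1.75 V, R_Th = R_1‖R_2 = 2.4 kΩ.
Base-emitter loop: V_Th = I_B·R_Th + V_BE + (β+1)I_B·R_E, so I_B = (1.75 − 0.7) / (2.4 + 121×0.82) = 0.0103 mA.
I_C = β·I_B = 120×0.0103 = 1.24 mA, and I_E = (β+1)I_B = 1.25 mA.
V_CE = V_CC − I_C·R_C − I_E·R_E = 16 − 1.24×6.8 − 1.25×0.82 = 6.55 V.
V_CE = 6.55 V > 0.2 V confirms active-region operation.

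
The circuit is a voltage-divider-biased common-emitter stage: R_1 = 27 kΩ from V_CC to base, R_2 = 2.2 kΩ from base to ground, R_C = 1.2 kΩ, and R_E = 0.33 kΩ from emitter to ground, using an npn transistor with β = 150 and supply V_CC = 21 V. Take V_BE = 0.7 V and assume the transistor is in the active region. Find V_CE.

Thevenize the base divider: V_Th = V_CC·R_2/(R_1+R_2) = 21×2.2/29.2 = 1.58 V, R_Th = R_1‖R_2 = 2.03 kΩ.
Base-emitter loop: V_Th = I_B·R_Th + V_BE + (β+1)I_B·R_E, so I_B = (1.58 − 0.7) / (2.03 + 151×0.33) = 0.017 mA.
I_C = β·I_B = 150×0.017 = 2.55 mA, and I_E = (β+1)I_B = 2.57 mA.
V_CE = V_CC − I_C·R_C − I_E·R_E = 21 − 2.55×1.2 − 2.57×0.33 = 17.1 V.
V_CE = 17.1 V > 0.2 V confirms active-region operation.

V_CE ≈ 17 V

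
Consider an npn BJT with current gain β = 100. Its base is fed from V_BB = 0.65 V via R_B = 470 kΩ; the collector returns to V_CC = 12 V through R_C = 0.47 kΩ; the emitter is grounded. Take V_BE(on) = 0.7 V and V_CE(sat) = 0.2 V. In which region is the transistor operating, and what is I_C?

cutoff; I_C ≈ 0

V_BB = 0.65 V ≤ V_BE(on) = 0.7 V, so the base-emitter junction is not forward biased.
The transistor is in cutoff: I_B = I_C = 0.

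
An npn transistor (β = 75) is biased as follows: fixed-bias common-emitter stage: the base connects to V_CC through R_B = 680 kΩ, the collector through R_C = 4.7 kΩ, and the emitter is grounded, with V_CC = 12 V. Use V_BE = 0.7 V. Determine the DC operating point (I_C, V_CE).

I_C ≈ 1.2 mA, V_CE ≈ 6.1 V

Base loop: V_CC = I_B·R_B + V_BE, so I_B = (12 − 0.7)/680 kΩ = 0.0166 mA.
In the active region I_C = β·I_B = 75 × 0.0166 = 1.25 mA.
Collector loop: V_CE = V_CC − I_C·R_C = 12 − 1.25×4.7 = 6.14 V.
Since V_CE = 6.14 V > V_CE(sat) ≈ 0.2 V, the transistor is in the active region as assumed.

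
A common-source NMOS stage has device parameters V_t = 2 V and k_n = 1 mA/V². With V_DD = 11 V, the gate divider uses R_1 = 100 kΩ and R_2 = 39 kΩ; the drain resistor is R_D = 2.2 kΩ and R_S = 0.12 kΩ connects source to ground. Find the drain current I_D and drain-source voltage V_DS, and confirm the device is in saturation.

V_G = V_DD·R_2/(R_1+R_2) = 11×39/139 = 3.09 V.
Assume saturation: I_D = (k_n/2)(V_GS − V_t)² with V_GS = V_G − I_D·R_S = 3.09 − 0.12·I_D.
Substituting gives 0.0072·I_D² − 1.13·I_D + 0.59 = 0, with roots I_D = 0.524 or 156 mA.
The root I_D = 156 mA gives V_GS = -15.7 V ≤ V_t, so take I_D = 0.524 mA.
Then V_GS = 3.02 V and V_DS = V_DD − I_D(R_D+R_S) = 11 − 0.524×2.32 = 9.78 V.
Saturation requires V_DS ≥ V_GS − V_t = 1.02 V; 9.78 ≥ 1.02 ✓.

I_D ≈ 0.52 mA, V_DS ≈ 9.8 V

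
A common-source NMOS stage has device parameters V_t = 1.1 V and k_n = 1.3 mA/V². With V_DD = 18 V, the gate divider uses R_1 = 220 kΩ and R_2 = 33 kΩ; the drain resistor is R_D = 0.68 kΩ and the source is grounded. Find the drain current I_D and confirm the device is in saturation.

V_G = V_DD·R_2/(R_1+R_2) = 18×33/253 = 2.35 V. With the source grounded, V_GS = V_G = 2.35 V.
Assume saturation: I_D = (k_n/2)(V_GS − V_t)² = (1.3/2)×(2.35 − 1.1)² = 0.65×1.25² = 1.01 mA.
V_DS = V_DD − I_D·R_D = 18 − 1.01×0.68 = 17.3 V.
Saturation requires V_DS ≥ V_GS − V_t = 1.25 V; 17.3 ≥ 1.25 ✓.

I_D ≈ 1 mA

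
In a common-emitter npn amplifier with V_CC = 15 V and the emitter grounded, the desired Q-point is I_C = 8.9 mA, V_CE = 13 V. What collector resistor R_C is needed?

Collector loop: V_CC = I_C·R_C + V_CE.
R_C = (V_CC − V_CE)/I_C = (15 − 13)/8.9 = 0.225 kΩ.

R_C ≈ 0.22 kΩ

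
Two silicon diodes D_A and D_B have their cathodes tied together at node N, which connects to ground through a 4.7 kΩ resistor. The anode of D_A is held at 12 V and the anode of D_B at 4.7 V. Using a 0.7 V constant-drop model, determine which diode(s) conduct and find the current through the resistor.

Only D_A conducts; I_R ≈ 2.4 mA

Assume both conduct. Then node N would need to be at both 12−0.7 = 11.3 V and 4.7−0.7 = 4 V, which is impossible.
Assume only D_A conducts: V_N = 12 − 0.7 = 11.3 V, so I_R = 11.3/4.7 = 2.4 mA.
Check D_B: its anode-to-cathode voltage is 4.7 − 11.3 = -6.6 V < 0.7 V, so it is off. The assumption is consistent.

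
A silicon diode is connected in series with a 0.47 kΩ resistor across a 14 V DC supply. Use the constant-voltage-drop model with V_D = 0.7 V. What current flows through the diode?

I ≈ 28 mA

KVL around the loop: 14 = V_D + I·R = 0.7 + I × 0.47 kΩ.
So I = (14 − 0.7) / 0.47 kΩ = 13.3 / 0.47 = 28.3 mA.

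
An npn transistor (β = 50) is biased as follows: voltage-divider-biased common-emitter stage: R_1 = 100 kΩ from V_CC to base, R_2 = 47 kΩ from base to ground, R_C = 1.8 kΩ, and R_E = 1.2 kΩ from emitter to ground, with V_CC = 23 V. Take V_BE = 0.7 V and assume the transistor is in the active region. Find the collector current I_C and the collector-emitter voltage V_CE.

I_C ≈ 3.6 mA, V_CE ≈ 12 V

Thevenize the base divider: V_Th = V_CC·R_2/(R_1+R_2) = 23×47/147 = 7.35 V, R_Th = R_1‖R_2 = 32 kΩ.
Base-emitter loop: V_Th = I_B·R_Th + V_BE + (β+1)I_B·R_E, so I_B = (7.35 − 0.7) / (32 + 51×1.2) = 0.0714 mA.
I_C = β·I_B = 50×0.0714 = 3.57 mA, and I_E = (β+1)I_B = 3.64 mA.
V_CE = V_CC − I_C·R_C − I_E·R_E = 23 − 3.57×1.8 − 3.64×1.2 = 12.2 V.
V_CE = 12.2 V > 0.2 V confirms active-region operation.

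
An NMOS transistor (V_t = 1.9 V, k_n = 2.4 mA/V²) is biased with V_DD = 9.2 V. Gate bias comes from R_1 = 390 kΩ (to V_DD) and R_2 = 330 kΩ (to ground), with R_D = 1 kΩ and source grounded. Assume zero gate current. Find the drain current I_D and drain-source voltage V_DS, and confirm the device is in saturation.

V_G = V_DD·R_2/(R_1+R_2) = 9.2×330/720 = 4.22 V. With the source grounded, V_GS = V_G = 4.22 V.
Assume saturation: I_D = (k_n/2)(V_GS − V_t)² = (2.4/2)×(4.22 − 1.9)² = 1.2×2.32² = 6.44 mA.
V_DS = V_DD − I_D·R_D = 9.2 − 6.44×1 = 2.76 V.
Saturation requires V_DS ≥ V_GS − V_t = 2.32 V; 2.76 ≥ 2.32 ✓.

I_D ≈ 6.4 mA, V_DS ≈ 2.8 V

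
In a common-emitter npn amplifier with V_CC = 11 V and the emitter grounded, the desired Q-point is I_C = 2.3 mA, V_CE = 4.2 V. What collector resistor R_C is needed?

Collector loop: V_CC = I_C·R_C + V_CE.
R_C = (V_CC − V_CE)/I_C = (11 − 4.2)/2.3 = 2.96 kΩ.

R_C ≈ 3 kΩ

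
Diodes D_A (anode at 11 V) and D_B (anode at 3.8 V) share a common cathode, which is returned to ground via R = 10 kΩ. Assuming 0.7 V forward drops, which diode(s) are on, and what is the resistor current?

Assume both conduct. Then node N would need to be at both 11−0.7 = 10.3 V and 3.8−0.7 = 3.1 V, which is impossible.
Assume only D_A conducts: V_N = 11 − 0.7 = 10.3 V, so I_R = 10.3/10 = 1.03 mA.
Check D_B: its anode-to-cathode voltage is 3.8 − 10.3 = -6.5 V < 0.7 V, so it is off. The assumption is consistent.

Only D_A conducts; I_R ≈ 1 mA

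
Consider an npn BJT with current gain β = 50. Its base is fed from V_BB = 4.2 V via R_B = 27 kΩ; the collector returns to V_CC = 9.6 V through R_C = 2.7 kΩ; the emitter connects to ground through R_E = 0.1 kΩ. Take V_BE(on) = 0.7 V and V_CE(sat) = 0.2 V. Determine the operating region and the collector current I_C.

Assume active: I_B = (4.2 − 0.7)/(27 + 51×0.1) = 0.109 mA, I_C = β·I_B = 5.45 mA.
Then V_CE = 9.6 − 5.45×2.7 − 5.56×0.1 = -5.68 V < 0.2 V — the active assumption fails.
Re-solve with V_CE = 0.2 V. KCL at the emitter: V_E/R_E = (V_BB−0.7−V_E)/R_B + (V_CC−0.2−V_E)/R_C, giving V_E = 0.347 V.
I_C = (V_CC − 0.2 − V_E)/R_C = (9.4 − 0.347)/2.7 = 3.35 mA.
Check: I_B = (3.5 − 0.347)/27 = 0.117 mA, and β·I_B = 5.84 mA > I_C, confirming saturation.

saturation; I_C ≈ 3.4 mA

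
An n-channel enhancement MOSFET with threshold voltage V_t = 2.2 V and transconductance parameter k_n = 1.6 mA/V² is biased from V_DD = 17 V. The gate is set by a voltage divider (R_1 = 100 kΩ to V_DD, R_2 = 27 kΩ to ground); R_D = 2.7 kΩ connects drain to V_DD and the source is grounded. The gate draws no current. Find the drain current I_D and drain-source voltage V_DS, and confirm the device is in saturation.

V_G = V_DD·R_2/(R_1+R_2) = 17×27/127 = 3.61 V. With the source grounded, V_GS = V_G = 3.61 V.
Assume saturation: I_D = (k_n/2)(V_GS − V_t)² = (1.6/2)×(3.61 − 2.2)² = 0.8×1.41² = 1.6 mA.
V_DS = V_DD − I_D·R_D = 17 − 1.6×2.7 = 12.7 V.
Saturation requires V_DS ≥ V_GS − V_t = 1.41 V; 12.7 ≥ 1.41 ✓.

I_D ≈ 1.6 mA, V_DS ≈ 13 V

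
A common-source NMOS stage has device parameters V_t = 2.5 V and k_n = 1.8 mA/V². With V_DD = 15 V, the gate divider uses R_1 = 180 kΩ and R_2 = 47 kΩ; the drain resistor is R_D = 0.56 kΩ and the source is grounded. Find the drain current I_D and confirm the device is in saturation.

I_D ≈ 0.33 mA

V_G = V_DD·R_2/(R_1+R_2) = 15×47/227 = 3.11 V. With the source grounded, V_GS = V_G = 3.11 V.
Assume saturation: I_D = (k_n/2)(V_GS − V_t)² = (1.8/2)×(3.11 − 2.5)² = 0.9×0.606² = 0.33 mA.
V_DS = V_DD − I_D·R_D = 15 − 0.33×0.56 = 14.8 V.
Saturation requires V_DS ≥ V_GS − V_t = 0.606 V; 14.8 ≥ 0.606 ✓.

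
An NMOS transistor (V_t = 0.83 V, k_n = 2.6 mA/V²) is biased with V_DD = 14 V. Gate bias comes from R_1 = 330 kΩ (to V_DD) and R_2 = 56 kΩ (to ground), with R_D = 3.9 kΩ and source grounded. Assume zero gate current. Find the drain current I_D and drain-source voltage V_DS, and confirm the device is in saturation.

I_D ≈ 1.9 mA, V_DS ≈ 6.7 V

V_G = V_DD·R_2/(R_1+R_2) = 14×56/386 = 2.03 V. With the source grounded, V_GS = V_G = 2.03 V.
Assume saturation: I_D = (k_n/2)(V_GS − V_t)² = (2.6/2)×(2.03 − 0.83)² = 1.3×1.2² = 1.88 mA.
V_DS = V_DD − I_D·R_D = 14 − 1.88×3.9 = 6.69 V.
Saturation requires V_DS ≥ V_GS − V_t = 1.2 V; 6.69 ≥ 1.2 ✓.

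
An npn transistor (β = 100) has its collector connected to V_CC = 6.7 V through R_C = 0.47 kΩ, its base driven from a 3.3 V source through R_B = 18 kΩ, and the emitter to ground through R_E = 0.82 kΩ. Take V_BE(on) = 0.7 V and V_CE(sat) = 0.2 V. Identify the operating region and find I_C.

Assume active. Base-emitter loop: I_B = (V_BB − V_BE)/(R_B + (β+1)R_E) = (3.3 − 0.7)/(18 + 101×0.82) = 0.0258 mA.
I_C = β·I_B = 100×0.0258 = 2.58 mA.
V_CE = V_CC − I_C·R_C − I_E·R_E = 6.7 − 2.58×0.47 − 2.6×0.82 = 3.35 V > V_CE(sat), so the active-region assumption holds.

active; I_C ≈ 2.6 mA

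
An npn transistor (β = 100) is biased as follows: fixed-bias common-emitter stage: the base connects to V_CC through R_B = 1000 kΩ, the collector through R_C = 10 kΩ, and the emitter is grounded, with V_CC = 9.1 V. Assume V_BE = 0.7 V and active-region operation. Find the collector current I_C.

I_C ≈ 0.84 mA

Base loop: V_CC = I_B·R_B + V_BE, so I_B = (9.1 − 0.7)/1000 kΩ = 0.0084 mA.
In the active region I_C = β·I_B = 100 × 0.0084 = 0.84 mA.
Collector loop: V_CE = V_CC − I_C·R_C = 9.1 − 0.84×10 = 0.7 V.
Since V_CE = 0.7 V > V_CE(sat) ≈ 0.2 V, the transistor is in the active region as assumed.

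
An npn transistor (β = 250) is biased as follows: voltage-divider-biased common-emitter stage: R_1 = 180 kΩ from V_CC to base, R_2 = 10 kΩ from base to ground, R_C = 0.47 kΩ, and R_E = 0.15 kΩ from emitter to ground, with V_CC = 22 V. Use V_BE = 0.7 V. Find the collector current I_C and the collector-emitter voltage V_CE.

Thevenize the base divider: V_Th = V_CC·R_2/(R_1+R_2) = 22×10/190 = 1.16 V, R_Th = R_1‖R_2 = 9.47 kΩ.
Base-emitter loop: V_Th = I_B·R_Th + V_BE + (β+1)I_B·R_E, so I_B = (1.16 − 0.7) / (9.47 + 251×0.15) = 0.00972 mA.
I_C = β·I_B = 250×0.00972 = 2.43 mA, and I_E = (β+1)I_B = 2.44 mA.
V_CE = V_CC − I_C·R_C − I_E·R_E = 22 − 2.43×0.47 − 2.44×0.15 = 20.5 V.
V_CE = 20.5 V > 0.2 V confirms active-region operation.

I_C ≈ 2.4 mA, V_CE ≈ 20 V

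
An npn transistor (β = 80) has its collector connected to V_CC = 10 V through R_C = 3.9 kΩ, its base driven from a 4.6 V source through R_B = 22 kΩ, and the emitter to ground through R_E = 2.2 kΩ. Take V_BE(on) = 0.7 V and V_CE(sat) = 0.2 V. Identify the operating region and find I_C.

active; I_C ≈ 1.6 mA

Assume active. Base-emitter loop: I_B = (V_BB − V_BE)/(R_B + (β+1)R_E) = (4.6 − 0.7)/(22 + 81×2.2) = 0.0195 mA.
I_C = β·I_B = 80×0.0195 = 1.56 mA.
V_CE = V_CC − I_C·R_C − I_E·R_E = 10 − 1.56×3.9 − 1.58×2.2 = 0.451 V > V_CE(sat), so the active-region assumption holds.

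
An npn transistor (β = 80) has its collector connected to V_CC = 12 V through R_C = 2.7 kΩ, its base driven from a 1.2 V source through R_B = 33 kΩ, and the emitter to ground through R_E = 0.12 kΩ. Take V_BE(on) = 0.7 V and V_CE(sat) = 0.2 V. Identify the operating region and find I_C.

active; I_C ≈ 0.94 mA

Assume active. Base-emitter loop: I_B = (V_BB − V_BE)/(R_B + (β+1)R_E) = (1.2 − 0.7)/(33 + 81×0.12) = 0.0117 mA.
I_C = β·I_B = 80×0.0117 = 0.936 mA.
V_CE = V_CC − I_C·R_C − I_E·R_E = 12 − 0.936×2.7 − 0.948×0.12 = 9.36 V > V_CE(sat), so the active-region assumption holds.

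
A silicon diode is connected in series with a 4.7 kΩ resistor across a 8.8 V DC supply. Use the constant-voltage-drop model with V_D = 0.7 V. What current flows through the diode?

I ≈ 1.7 mA

KVL around the loop: 8.8 = V_D + I·R = 0.7 + I × 4.7 kΩ.
So I = (8.8 − 0.7) / 4.7 kΩ = 8.1 / 4.7 = 1.72 mA.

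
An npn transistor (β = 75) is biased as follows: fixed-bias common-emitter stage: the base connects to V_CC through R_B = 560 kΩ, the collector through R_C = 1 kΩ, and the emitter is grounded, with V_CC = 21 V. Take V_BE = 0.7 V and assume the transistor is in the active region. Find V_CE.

Base loop: V_CC = I_B·R_B + V_BE, so I_B = (21 − 0.7)/560 kΩ = 0.0363 mA.
In the active region I_C = β·I_B = 75 × 0.0363 = 2.72 mA.
Collector loop: V_CE = V_CC − I_C·R_C = 21 − 2.72×1 = 18.3 V.
Since V_CE = 18.3 V > V_CE(sat) ≈ 0.2 V, the transistor is in the active region as assumed.

V_CE ≈ 18 V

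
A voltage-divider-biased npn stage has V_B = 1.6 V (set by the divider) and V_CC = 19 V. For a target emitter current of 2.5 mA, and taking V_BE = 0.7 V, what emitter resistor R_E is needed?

R_E ≈ 0.36 kΩ

V_E = V_B − V_BE = 1.6 − 0.7 = 0.9 V.
R_E = V_E / I_E = 0.9 / 2.5 = 0.36 kΩ.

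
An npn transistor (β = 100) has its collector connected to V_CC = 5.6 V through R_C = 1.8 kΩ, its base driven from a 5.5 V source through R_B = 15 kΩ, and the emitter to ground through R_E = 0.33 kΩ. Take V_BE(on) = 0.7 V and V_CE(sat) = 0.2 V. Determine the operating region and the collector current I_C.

Assume active: I_B = (5.5 − 0.7)/(15 + 101×0.33) = 0.0993 mA, I_C = β·I_B = 9.93 mA.
Then V_CE = 5.6 − 9.93×1.8 − 10×0.33 = -15.6 V < 0.2 V — the active assumption fails.
Re-solve with V_CE = 0.2 V. KCL at the emitter: V_E/R_E = (V_BB−0.7−V_E)/R_B + (V_CC−0.2−V_E)/R_C, giving V_E = 0.909 V.
I_C = (V_CC − 0.2 − V_E)/R_C = (5.4 − 0.909)/1.8 = 2.5 mA.
Check: I_B = (4.8 − 0.909)/15 = 0.259 mA, and β·I_B = 25.9 mA > I_C, confirming saturation.

saturation; I_C ≈ 2.5 mA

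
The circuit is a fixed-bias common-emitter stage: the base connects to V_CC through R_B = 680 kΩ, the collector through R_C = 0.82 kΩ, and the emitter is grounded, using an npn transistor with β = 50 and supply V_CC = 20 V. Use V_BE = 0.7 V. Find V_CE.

Base loop: V_CC = I_B·R_B + V_BE, so I_B = (20 − 0.7)/680 kΩ = 0.0284 mA.
In the active region I_C = β·I_B = 50 × 0.0284 = 1.42 mA.
Collector loop: V_CE = V_CC − I_C·R_C = 20 − 1.42×0.82 = 18.8 V.
Since V_CE = 18.8 V > V_CE(sat) ≈ 0.2 V, the transistor is in the active region as assumed.

V_CE ≈ 19 V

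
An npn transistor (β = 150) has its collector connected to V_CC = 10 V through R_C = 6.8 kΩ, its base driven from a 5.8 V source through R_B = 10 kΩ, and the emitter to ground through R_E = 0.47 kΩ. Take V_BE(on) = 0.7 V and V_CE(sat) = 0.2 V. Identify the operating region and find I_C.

saturation; I_C ≈ 1.3 mA

Assume active: I_B = (5.8 − 0.7)/(10 + 151×0.47) = 0.063 mA, I_C = β·I_B = 9.45 mA.
Then V_CE = 10 − 9.45×6.8 − 9.51×0.47 = -58.7 V < 0.2 V — the active assumption fails.
Re-solve with V_CE = 0.2 V. KCL at the emitter: V_E/R_E = (V_BB−0.7−V_E)/R_B + (V_CC−0.2−V_E)/R_C, giving V_E = 0.822 V.
I_C = (V_CC − 0.2 − V_E)/R_C = (9.8 − 0.822)/6.8 = 1.32 mA.
Check: I_B = (5.1 − 0.822)/10 = 0.428 mA, and β·I_B = 64.2 mA > I_C, confirming saturation.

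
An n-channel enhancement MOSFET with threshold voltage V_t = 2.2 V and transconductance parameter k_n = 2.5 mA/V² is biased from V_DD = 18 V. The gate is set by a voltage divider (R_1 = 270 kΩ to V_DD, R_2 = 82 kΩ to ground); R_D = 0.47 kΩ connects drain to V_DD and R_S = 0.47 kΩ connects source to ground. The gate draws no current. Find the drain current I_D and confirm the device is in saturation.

I_D ≈ 1.7 mA

V_G = V_DD·R_2/(R_1+R_2) = 18×82/352 = 4.19 V.
Assume saturation: I_D = (k_n/2)(V_GS − V_t)² with V_GS = V_G − I_D·R_S = 4.19 − 0.47·I_D.
Substituting gives 0.276·I_D² − 3.34·I_D + 4.97 = 0, with roots I_D = 1.73 or 10.4 mA.
The root I_D = 10.4 mA gives V_GS = -0.68 V ≤ V_t, so take I_D = 1.73 mA.
Then V_GS = 3.38 V and V_DS = V_DD − I_D(R_D+R_S) = 18 − 1.73×0.94 = 16.4 V.
Saturation requires V_DS ≥ V_GS − V_t = 1.18 V; 16.4 ≥ 1.18 ✓.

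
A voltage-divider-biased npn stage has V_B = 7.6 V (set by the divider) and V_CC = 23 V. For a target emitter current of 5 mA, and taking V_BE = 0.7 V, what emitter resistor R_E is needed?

R_E ≈ 1.4 kΩ

V_E = V_B − V_BE = 7.6 − 0.7 = 6.9 V.
R_E = V_E / I_E = 6.9 / 5 = 1.38 kΩ.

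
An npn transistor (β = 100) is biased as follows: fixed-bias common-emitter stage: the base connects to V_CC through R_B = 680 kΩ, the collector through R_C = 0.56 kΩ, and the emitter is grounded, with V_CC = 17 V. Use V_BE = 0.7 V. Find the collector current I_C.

Base loop: V_CC = I_B·R_B + V_BE, so I_B = (17 − 0.7)/680 kΩ = 0.024 mA.
In the active region I_C = β·I_B = 100 × 0.024 = 2.4 mA.
Collector loop: V_CE = V_CC − I_C·R_C = 17 − 2.4×0.56 = 15.7 V.
Since V_CE = 15.7 V > V_CE(sat) ≈ 0.2 V, the transistor is in the active region as assumed.

I_C ≈ 2.4 mA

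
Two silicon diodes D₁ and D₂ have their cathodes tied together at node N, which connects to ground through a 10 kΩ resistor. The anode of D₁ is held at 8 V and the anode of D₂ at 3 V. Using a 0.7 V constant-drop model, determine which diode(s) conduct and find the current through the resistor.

Assume both conduct. Then node N would need to be at both 8−0.7 = 7.3 V and 3−0.7 = 2.3 V, which is impossible.
Assume only D₁ conducts: V_N = 8 − 0.7 = 7.3 V, so I_R = 7.3/10 = 0.73 mA.
Check D₂: its anode-to-cathode voltage is 3 − 7.3 = -4.3 V < 0.7 V, so it is off. The assumption is consistent.

Only D₁ conducts; I_R ≈ 0.73 mA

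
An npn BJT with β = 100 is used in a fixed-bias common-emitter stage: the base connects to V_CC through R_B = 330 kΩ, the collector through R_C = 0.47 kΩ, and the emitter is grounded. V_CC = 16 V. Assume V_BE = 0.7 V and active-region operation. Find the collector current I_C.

I_C ≈ 4.6 mA

Base loop: V_CC = I_B·R_B + V_BE, so I_B = (16 − 0.7)/330 kΩ = 0.0464 mA.
In the active region I_C = β·I_B = 100 × 0.0464 = 4.64 mA.
Collector loop: V_CE = V_CC − I_C·R_C = 16 − 4.64×0.47 = 13.8 V.
Since V_CE = 13.8 V > V_CE(sat) ≈ 0.2 V, the transistor is in the active region as assumed.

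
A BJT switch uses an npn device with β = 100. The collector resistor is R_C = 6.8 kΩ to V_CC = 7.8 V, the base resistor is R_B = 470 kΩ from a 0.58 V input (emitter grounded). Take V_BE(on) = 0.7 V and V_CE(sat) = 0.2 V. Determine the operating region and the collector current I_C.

V_BB = 0.58 V ≤ V_BE(on) = 0.7 V, so the base-emitter junction is not forward biased.
The transistor is in cutoff: I_B = I_C = 0.

cutoff; I_C ≈ 0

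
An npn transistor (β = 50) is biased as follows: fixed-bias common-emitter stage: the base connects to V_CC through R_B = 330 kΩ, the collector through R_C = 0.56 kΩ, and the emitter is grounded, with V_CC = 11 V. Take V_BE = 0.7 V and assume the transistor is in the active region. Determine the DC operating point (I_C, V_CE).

I_C ≈ 1.6 mA, V_CE ≈ 10 V

Base loop: V_CC = I_B·R_B + V_BE, so I_B = (11 − 0.7)/330 kΩ = 0.0312 mA.
In the active region I_C = β·I_B = 50 × 0.0312 = 1.56 mA.
Collector loop: V_CE = V_CC − I_C·R_C = 11 − 1.56×0.56 = 10.1 V.
Since V_CE = 10.1 V > V_CE(sat) ≈ 0.2 V, the transistor is in the active region as assumed.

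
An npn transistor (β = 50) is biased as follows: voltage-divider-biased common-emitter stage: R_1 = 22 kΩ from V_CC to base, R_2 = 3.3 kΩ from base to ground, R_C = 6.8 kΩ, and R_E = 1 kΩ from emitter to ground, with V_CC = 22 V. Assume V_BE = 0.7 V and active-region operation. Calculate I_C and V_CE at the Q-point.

I_C ≈ 2 mA, V_CE ≈ 6.3 V

Thevenize the base divider: V_Th = V_CC·R_2/(R_1+R_2) = 22×3.3/25.3 = 2.87 V, R_Th = R_1‖R_2 = 2.87 kΩ.
Base-emitter loop: V_Th = I_B·R_Th + V_BE + (β+1)I_B·R_E, so I_B = (2.87 − 0.7) / (2.87 + 51×1) = 0.0403 mA.
I_C = β·I_B = 50×0.0403 = 2.01 mA, and I_E = (β+1)I_B = 2.05 mA.
V_CE = V_CC − I_C·R_C − I_E·R_E = 22 − 2.01×6.8 − 2.05×1 = 6.25 V.
V_CE = 6.25 V > 0.2 V confirms active-region operation.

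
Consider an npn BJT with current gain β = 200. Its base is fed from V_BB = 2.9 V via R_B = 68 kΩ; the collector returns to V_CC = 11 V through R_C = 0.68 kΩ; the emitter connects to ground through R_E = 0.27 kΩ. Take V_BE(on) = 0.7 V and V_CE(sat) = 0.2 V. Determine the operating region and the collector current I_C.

Assume active. Base-emitter loop: I_B = (V_BB − V_BE)/(R_B + (β+1)R_E) = (2.9 − 0.7)/(68 + 201×0.27) = 0.018 mA.
I_C = β·I_B = 200×0.018 = 3.6 mA.
V_CE = V_CC − I_C·R_C − I_E·R_E = 11 − 3.6×0.68 − 3.62×0.27 = 7.58 V > V_CE(sat), so the active-region assumption holds.

active; I_C ≈ 3.6 mA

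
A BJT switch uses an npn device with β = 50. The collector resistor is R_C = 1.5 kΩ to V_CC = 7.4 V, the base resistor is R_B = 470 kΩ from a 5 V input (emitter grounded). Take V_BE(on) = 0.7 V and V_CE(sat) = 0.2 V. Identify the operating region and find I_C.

active; I_C ≈ 0.46 mA

Assume active. Base-emitter loop: I_B = (V_BB − V_BE)/R_B = (5 − 0.7)/470 = 0.00915 mA.
I_C = β·I_B = 50×0.00915 = 0.457 mA.
V_CE = V_CC − I_C·R_C = 7.4 − 0.457×1.5 = 6.71 V > V_CE(sat), so the active-region assumption holds.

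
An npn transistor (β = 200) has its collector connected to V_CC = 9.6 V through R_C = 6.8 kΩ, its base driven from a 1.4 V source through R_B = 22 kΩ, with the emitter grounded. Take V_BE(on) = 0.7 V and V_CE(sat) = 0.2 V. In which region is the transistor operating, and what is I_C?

saturation; I_C ≈ 1.4 mA

Assume active: I_B = (1.4 − 0.7)/22 = 0.0318 mA, giving I_C = β·I_B = 6.36 mA.
But then V_CE = 9.6 − 6.36×6.8 = -33.7 V < V_CE(sat) = 0.2 V — impossible in the active region.
So the transistor is saturated. With V_CE = 0.2 V, I_C = (V_CC − 0.2)/R_C = 9.4/6.8 = 1.38 mA.
Check: β·I_B = 6.36 mA > I_C = 1.38 mA, confirming saturation.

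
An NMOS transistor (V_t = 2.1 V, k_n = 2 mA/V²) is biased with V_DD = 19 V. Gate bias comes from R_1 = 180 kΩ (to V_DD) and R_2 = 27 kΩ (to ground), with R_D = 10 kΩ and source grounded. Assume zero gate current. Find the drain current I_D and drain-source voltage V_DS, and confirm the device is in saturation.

V_G = V_DD·R_2/(R_1+R_2) = 19×27/207 = 2.48 V. With the source grounded, V_GS = V_G = 2.48 V.
Assume saturation: I_D = (k_n/2)(V_GS − V_t)² = (2/2)×(2.48 − 2.1)² = 1×0.378² = 0.143 mA.
V_DS = V_DD − I_D·R_D = 19 − 0.143×10 = 17.6 V.
Saturation requires V_DS ≥ V_GS − V_t = 0.378 V; 17.6 ≥ 0.378 ✓.

I_D ≈ 0.14 mA, V_DS ≈ 18 V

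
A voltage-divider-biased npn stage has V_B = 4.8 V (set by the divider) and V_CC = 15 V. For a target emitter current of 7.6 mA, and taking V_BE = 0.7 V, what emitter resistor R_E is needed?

V_E = V_B − V_BE = 4.8 − 0.7 = 4.1 V.
R_E = V_E / I_E = 4.1 / 7.6 = 0.539 kΩ.

R_E ≈ 0.54 kΩ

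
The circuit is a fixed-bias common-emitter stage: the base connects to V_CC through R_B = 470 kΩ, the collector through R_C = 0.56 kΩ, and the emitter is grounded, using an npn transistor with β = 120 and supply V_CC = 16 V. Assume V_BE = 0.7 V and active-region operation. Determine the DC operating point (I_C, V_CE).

Base loop: V_CC = I_B·R_B + V_BE, so I_B = (16 − 0.7)/470 kΩ = 0.0326 mA.
In the active region I_C = β·I_B = 120 × 0.0326 = 3.91 mA.
Collector loop: V_CE = V_CC − I_C·R_C = 16 − 3.91×0.56 = 13.8 V.
Since V_CE = 13.8 V > V_CE(sat) ≈ 0.2 V, the transistor is in the active region as assumed.

I_C ≈ 3.9 mA, V_CE ≈ 14 V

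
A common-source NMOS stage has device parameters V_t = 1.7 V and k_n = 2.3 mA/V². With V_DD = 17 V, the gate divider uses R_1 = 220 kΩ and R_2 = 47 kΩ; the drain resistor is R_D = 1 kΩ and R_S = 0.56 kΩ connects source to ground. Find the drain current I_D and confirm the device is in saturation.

I_D ≈ 0.81 mA

V_G = V_DD·R_2/(R_1+R_2) = 17×47/267 = 2.99 V.
Assume saturation: I_D = (k_n/2)(V_GS − V_t)² with V_GS = V_G − I_D·R_S = 2.99 − 0.56·I_D.
Substituting gives 0.361·I_D² − 2.66·I_D + 1.92 = 0, with roots I_D = 0.81 or 6.58 mA.
The root I_D = 6.58 mA gives V_GS = -0.692 V ≤ V_t, so take I_D = 0.81 mA.
Then V_GS = 2.54 V and V_DS = V_DD − I_D(R_D+R_S) = 17 − 0.81×1.56 = 15.7 V.
Saturation requires V_DS ≥ V_GS − V_t = 0.839 V; 15.7 ≥ 0.839 ✓.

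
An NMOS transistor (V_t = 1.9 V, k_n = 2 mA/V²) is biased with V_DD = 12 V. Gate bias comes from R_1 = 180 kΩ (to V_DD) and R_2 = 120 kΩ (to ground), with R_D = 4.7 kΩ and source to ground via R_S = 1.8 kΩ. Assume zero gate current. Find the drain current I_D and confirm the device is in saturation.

V_G = V_DD·R_2/(R_1+R_2) = 12×120/300 = 4.8 V.
Assume saturation: I_D = (k_n/2)(V_GS − V_t)² with V_GS = V_G − I_D·R_S = 4.8 − 1.8·I_D.
Substituting gives 3.24·I_D² − 11.4·I_D + 8.41 = 0, with roots I_D = 1.04 or 2.49 mA.
The root I_D = 2.49 mA gives V_GS = 0.323 V ≤ V_t, so take I_D = 1.04 mA.
Then V_GS = 2.92 V and V_DS = V_DD − I_D(R_D+R_S) = 12 − 1.04×6.5 = 5.22 V.
Saturation requires V_DS ≥ V_GS − V_t = 1.02 V; 5.22 ≥ 1.02 ✓.

I_D ≈ 1 mA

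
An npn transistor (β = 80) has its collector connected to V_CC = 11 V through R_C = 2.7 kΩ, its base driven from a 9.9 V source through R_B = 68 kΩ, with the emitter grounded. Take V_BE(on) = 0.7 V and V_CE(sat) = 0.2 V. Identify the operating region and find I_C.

saturation; I_C ≈ 4 mA

Assume active: I_B = (9.9 − 0.7)/68 = 0.135 mA, giving I_C = β·I_B = 10.8 mA.
But then V_CE = 11 − 10.8×2.7 = -18.2 V < V_CE(sat) = 0.2 V — impossible in the active region.
So the transistor is saturated. With V_CE = 0.2 V, I_C = (V_CC − 0.2)/R_C = 10.8/2.7 = 4 mA.
Check: β·I_B = 10.8 mA > I_C = 4 mA, confirming saturation.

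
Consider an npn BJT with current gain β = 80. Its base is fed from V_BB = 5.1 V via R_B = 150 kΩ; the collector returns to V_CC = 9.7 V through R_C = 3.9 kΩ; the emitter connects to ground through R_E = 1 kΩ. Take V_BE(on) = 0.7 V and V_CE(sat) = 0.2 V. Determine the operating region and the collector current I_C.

Assume active. Base-emitter loop: I_B = (V_BB − V_BE)/(R_B + (β+1)R_E) = (5.1 − 0.7)/(150 + 81×1) = 0.019 mA.
I_C = β·I_B = 80×0.019 = 1.52 mA.
V_CE = V_CC − I_C·R_C − I_E·R_E = 9.7 − 1.52×3.9 − 1.54×1 = 2.21 V > V_CE(sat), so the active-region assumption holds.

active; I_C ≈ 1.5 mA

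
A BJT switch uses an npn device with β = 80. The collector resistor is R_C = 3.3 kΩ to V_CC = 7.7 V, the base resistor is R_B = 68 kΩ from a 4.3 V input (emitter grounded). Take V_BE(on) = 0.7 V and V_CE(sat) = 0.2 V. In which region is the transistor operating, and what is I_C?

saturation; I_C ≈ 2.3 mA

Assume active: I_B = (4.3 − 0.7)/68 = 0.0529 mA, giving I_C = β·I_B = 4.24 mA.
But then V_CE = 7.7 − 4.24×3.3 = -6.28 V < V_CE(sat) = 0.2 V — impossible in the active region.
So the transistor is saturated. With V_CE = 0.2 V, I_C = (V_CC − 0.2)/R_C = 7.5/3.3 = 2.27 mA.
Check: β·I_B = 4.24 mA > I_C = 2.27 mA, confirming saturation.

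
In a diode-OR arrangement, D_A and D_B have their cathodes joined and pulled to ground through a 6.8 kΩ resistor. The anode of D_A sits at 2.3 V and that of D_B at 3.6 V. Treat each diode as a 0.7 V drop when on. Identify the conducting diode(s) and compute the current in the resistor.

Assume both conduct. Then node N would need to be at both 2.3−0.7 = 1.6 V and 3.6−0.7 = 2.9 V, which is impossible.
Assume only D_B conducts: V_N = 3.6 − 0.7 = 2.9 V, so I_R = 2.9/6.8 = 0.426 mA.
Check D_A: its anode-to-cathode voltage is 2.3 − 2.9 = -0.6 V < 0.7 V, so it is off. The assumption is consistent.

Only D_B conducts; I_R ≈ 0.43 mA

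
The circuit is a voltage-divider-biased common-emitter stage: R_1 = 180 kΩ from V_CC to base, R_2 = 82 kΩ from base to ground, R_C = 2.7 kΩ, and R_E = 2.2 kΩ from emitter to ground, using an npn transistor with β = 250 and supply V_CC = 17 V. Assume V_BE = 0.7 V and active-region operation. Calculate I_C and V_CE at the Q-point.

I_C ≈ 1.9 mA, V_CE ≈ 7.7 V

Thevenize the base divider: V_Th = V_CC·R_2/(R_1+R_2) = 17×82/262 = 5.32 V, R_Th = R_1‖R_2 = 56.3 kΩ.
Base-emitter loop: V_Th = I_B·R_Th + V_BE + (β+1)I_B·R_E, so I_B = (5.32 − 0.7) / (56.3 + 251×2.2) = 0.00759 mA.
I_C = β·I_B = 250×0.00759 = 1.9 mA, and I_E = (β+1)I_B = 1.91 mA.
V_CE = V_CC − I_C·R_C − I_E·R_E = 17 − 1.9×2.7 − 1.91×2.2 = 7.68 V.
V_CE = 7.68 V > 0.2 V confirms active-region operation.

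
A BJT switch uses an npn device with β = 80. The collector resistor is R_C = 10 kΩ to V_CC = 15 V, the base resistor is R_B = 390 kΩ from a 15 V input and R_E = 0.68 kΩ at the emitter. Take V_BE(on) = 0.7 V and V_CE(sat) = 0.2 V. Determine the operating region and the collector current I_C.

Assume active: I_B = (15 − 0.7)/(390 + 81×0.68) = 0.0321 mA, I_C = β·I_B = 2.57 mA.
Then V_CE = 15 − 2.57×10 − 2.6×0.68 = -12.5 V < 0.2 V — the active assumption fails.
Re-solve with V_CE = 0.2 V. KCL at the emitter: V_E/R_E = (V_BB−0.7−V_E)/R_B + (V_CC−0.2−V_E)/R_C, giving V_E = 0.964 V.
I_C = (V_CC − 0.2 − V_E)/R_C = (14.8 − 0.964)/10 = 1.38 mA.
Check: I_B = (14.3 − 0.964)/390 = 0.0342 mA, and β·I_B = 2.74 mA > I_C, confirming saturation.

saturation; I_C ≈ 1.4 mA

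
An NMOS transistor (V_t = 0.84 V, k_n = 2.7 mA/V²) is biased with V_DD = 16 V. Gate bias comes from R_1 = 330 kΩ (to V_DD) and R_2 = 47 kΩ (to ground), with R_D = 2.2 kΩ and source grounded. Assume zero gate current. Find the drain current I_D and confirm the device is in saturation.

V_G = V_DD·R_2/(R_1+R_2) = 16×47/377 = 1.99 V. With the source grounded, V_GS = V_G = 1.99 V.
Assume saturation: I_D = (k_n/2)(V_GS − V_t)² = (2.7/2)×(1.99 − 0.84)² = 1.35×1.15² = 1.8 mA.
V_DS = V_DD − I_D·R_D = 16 − 1.8×2.2 = 12 V.
Saturation requires V_DS ≥ V_GS − V_t = 1.15 V; 12 ≥ 1.15 ✓.

I_D ≈ 1.8 mA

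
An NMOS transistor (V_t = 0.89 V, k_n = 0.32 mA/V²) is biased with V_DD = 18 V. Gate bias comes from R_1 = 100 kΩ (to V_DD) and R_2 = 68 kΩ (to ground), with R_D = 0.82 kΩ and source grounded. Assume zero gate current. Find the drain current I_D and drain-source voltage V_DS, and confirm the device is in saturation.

I_D ≈ 6.5 mA, V_DS ≈ 13 V

V_G = V_DD·R_2/(R_1+R_2) = 18×68/168 = 7.29 V. With the source grounded, V_GS = V_G = 7.29 V.
Assume saturation: I_D = (k_n/2)(V_GS − V_t)² = (0.32/2)×(7.29 − 0.89)² = 0.16×6.4² = 6.54 mA.
V_DS = V_DD − I_D·R_D = 18 − 6.54×0.82 = 12.6 V.
Saturation requires V_DS ≥ V_GS − V_t = 6.4 V; 12.6 ≥ 6.4 ✓.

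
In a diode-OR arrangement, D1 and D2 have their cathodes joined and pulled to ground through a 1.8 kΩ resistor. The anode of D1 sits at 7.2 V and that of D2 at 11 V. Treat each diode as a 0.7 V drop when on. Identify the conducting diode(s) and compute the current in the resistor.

Only D2 conducts; I_R ≈ 5.7 mA

Assume both conduct. Then node N would need to be at both 7.2−0.7 = 6.5 V and 11−0.7 = 10.3 V, which is impossible.
Assume only D2 conducts: V_N = 11 − 0.7 = 10.3 V, so I_R = 10.3/1.8 = 5.72 mA.
Check D1: its anode-to-cathode voltage is 7.2 − 10.3 = -3.1 V < 0.7 V, so it is off. The assumption is consistent.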